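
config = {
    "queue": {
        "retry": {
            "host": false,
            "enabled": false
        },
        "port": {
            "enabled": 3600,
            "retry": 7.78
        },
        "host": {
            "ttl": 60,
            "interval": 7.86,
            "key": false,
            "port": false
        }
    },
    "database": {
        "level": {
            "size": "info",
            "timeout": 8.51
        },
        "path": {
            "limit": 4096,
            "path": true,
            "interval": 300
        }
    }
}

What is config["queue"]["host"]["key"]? False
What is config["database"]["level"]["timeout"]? 8.51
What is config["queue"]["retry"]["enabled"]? False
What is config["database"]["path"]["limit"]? 4096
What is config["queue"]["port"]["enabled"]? 3600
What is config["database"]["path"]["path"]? True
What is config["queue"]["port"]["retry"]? 7.78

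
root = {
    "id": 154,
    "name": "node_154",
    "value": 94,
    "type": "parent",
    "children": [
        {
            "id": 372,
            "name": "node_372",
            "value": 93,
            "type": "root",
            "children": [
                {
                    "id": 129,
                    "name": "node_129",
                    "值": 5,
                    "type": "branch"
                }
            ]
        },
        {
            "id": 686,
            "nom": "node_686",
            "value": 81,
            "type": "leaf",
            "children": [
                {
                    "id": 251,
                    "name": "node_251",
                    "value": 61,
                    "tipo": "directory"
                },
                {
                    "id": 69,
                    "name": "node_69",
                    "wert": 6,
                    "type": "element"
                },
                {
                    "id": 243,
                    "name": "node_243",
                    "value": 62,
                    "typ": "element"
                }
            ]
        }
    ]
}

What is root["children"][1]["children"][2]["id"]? 243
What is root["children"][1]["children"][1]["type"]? "element"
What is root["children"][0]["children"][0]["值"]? 5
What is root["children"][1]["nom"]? "node_686"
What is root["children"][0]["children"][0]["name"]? "node_129"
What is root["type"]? "parent"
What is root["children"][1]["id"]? 686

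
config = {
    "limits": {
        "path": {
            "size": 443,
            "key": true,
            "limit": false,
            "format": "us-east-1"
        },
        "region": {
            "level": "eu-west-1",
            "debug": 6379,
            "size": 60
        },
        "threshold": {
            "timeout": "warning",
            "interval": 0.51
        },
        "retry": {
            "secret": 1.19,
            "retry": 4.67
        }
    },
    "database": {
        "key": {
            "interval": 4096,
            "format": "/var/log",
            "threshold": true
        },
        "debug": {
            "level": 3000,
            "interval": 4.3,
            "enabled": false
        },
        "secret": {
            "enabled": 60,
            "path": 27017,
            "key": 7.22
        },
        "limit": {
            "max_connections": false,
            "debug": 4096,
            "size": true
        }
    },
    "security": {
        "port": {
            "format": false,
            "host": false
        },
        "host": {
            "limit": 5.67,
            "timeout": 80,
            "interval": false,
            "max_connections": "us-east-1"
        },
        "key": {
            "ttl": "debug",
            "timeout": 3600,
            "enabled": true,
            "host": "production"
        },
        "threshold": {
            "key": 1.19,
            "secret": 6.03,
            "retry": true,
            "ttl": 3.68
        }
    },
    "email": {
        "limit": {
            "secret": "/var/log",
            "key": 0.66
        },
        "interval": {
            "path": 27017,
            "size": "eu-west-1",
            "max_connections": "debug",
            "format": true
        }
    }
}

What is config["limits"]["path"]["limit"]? False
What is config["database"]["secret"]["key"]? 7.22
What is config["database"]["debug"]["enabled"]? False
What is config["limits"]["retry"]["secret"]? 1.19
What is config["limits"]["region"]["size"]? 60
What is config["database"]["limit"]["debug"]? 4096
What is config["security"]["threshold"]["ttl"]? 3.68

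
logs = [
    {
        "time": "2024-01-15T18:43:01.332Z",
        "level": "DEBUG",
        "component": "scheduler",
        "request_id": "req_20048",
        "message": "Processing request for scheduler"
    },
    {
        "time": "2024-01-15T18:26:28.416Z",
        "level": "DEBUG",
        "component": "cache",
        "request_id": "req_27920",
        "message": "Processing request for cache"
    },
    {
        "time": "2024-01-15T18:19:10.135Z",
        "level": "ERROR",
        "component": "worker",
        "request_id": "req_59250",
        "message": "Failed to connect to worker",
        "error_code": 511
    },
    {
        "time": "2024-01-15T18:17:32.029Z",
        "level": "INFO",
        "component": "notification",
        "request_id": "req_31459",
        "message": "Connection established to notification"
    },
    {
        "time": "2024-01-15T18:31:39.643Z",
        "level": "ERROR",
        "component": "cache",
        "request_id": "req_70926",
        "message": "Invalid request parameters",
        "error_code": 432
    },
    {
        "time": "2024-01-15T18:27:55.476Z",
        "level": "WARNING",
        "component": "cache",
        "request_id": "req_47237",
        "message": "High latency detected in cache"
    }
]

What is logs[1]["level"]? "DEBUG"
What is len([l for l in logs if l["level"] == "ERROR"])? 2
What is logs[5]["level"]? "WARNING"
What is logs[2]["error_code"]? 511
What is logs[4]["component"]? "cache"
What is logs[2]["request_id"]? "req_59250"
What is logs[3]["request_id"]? "req_31459"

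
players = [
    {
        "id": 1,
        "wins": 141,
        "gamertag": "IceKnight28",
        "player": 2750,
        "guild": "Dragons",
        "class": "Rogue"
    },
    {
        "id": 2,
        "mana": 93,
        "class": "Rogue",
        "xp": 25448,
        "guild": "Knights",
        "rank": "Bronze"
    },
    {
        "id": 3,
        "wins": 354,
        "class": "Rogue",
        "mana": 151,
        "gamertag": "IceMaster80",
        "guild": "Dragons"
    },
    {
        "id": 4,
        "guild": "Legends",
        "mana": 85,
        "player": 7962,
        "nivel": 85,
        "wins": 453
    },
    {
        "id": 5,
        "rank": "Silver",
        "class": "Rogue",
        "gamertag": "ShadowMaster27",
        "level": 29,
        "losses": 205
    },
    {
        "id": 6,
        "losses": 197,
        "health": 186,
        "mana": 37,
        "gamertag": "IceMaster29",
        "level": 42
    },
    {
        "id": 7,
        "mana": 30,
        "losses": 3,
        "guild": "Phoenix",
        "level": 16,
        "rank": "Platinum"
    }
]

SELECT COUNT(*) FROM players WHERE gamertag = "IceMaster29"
1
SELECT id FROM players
[1, 2, 3, 4, 5, 6, 7]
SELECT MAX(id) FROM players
7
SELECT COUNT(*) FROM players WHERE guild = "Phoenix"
1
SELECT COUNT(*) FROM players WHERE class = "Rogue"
4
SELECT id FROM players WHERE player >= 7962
[4]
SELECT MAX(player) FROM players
7962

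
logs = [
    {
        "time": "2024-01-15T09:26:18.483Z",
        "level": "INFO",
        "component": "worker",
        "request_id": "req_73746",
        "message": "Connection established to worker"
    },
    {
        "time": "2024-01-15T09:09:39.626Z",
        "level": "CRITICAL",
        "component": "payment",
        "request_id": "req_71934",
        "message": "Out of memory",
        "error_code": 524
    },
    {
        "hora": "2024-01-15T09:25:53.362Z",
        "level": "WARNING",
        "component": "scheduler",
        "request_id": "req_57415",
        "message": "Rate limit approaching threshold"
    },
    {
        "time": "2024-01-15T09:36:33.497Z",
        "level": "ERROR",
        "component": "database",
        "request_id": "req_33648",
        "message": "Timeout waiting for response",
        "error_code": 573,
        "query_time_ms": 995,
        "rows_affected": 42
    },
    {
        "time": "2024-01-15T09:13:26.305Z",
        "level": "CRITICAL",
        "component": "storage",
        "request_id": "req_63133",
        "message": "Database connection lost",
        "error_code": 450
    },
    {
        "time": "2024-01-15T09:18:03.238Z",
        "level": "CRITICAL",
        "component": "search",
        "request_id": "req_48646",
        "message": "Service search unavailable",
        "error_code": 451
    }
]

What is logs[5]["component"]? "search"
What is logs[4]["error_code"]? 450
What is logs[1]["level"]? "CRITICAL"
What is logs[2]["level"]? "WARNING"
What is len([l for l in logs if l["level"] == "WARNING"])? 1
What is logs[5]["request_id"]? "req_48646"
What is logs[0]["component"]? "worker"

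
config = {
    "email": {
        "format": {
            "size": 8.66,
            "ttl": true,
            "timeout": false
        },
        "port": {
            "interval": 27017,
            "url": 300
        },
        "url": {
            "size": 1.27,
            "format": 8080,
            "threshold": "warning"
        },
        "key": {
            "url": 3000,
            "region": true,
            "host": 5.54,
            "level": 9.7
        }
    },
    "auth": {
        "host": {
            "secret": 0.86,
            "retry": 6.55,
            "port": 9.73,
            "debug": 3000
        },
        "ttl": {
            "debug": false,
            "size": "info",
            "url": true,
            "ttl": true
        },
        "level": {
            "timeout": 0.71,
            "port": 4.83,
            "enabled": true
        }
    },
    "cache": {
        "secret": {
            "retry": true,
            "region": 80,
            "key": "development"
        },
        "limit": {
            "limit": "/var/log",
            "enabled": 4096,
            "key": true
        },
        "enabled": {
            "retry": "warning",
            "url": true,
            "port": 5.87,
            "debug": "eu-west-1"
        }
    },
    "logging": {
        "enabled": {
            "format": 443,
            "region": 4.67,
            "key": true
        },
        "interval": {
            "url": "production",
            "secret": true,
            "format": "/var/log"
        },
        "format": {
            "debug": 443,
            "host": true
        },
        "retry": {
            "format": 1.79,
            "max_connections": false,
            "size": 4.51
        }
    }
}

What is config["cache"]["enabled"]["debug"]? "eu-west-1"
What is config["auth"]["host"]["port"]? 9.73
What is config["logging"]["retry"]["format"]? 1.79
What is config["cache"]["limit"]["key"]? True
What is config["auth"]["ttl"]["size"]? "info"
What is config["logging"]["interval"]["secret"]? True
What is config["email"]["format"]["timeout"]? False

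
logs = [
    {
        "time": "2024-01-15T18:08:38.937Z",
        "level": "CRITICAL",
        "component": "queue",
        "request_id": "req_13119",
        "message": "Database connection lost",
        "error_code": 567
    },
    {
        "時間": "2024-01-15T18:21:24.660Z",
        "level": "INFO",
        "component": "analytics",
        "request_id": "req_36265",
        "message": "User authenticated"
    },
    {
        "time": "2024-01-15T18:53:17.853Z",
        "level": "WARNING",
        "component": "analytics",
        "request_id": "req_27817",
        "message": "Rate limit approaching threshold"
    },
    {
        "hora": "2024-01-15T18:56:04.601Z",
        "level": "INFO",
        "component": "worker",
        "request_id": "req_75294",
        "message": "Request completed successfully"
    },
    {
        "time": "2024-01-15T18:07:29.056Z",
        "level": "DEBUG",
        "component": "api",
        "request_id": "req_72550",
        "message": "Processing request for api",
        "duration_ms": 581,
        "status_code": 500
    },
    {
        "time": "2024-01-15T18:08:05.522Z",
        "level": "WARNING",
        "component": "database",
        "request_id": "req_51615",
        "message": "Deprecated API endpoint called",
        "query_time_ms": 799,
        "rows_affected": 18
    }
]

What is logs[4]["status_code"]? 500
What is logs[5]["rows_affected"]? 18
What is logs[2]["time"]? "2024-01-15T18:53:17.853Z"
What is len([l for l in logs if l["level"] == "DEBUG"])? 1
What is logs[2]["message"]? "Rate limit approaching threshold"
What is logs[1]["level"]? "INFO"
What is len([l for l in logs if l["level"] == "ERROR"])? 0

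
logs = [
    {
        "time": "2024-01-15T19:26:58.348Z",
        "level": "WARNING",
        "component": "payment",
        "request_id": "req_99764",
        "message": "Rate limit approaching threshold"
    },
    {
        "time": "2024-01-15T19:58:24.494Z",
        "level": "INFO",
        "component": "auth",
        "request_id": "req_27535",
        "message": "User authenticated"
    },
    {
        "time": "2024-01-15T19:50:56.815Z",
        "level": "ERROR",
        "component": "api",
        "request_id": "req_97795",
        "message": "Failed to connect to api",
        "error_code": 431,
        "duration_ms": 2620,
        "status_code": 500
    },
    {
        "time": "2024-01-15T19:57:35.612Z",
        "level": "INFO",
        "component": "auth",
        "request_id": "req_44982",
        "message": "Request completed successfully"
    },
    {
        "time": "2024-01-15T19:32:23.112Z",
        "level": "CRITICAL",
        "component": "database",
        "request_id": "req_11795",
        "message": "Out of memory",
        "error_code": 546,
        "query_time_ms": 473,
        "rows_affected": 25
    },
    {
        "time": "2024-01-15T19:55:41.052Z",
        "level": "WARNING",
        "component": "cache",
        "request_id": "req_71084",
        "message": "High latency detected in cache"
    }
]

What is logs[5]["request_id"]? "req_71084"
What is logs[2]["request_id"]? "req_97795"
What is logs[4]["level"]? "CRITICAL"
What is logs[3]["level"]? "INFO"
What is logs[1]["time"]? "2024-01-15T19:58:24.494Z"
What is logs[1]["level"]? "INFO"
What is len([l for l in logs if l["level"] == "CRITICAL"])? 1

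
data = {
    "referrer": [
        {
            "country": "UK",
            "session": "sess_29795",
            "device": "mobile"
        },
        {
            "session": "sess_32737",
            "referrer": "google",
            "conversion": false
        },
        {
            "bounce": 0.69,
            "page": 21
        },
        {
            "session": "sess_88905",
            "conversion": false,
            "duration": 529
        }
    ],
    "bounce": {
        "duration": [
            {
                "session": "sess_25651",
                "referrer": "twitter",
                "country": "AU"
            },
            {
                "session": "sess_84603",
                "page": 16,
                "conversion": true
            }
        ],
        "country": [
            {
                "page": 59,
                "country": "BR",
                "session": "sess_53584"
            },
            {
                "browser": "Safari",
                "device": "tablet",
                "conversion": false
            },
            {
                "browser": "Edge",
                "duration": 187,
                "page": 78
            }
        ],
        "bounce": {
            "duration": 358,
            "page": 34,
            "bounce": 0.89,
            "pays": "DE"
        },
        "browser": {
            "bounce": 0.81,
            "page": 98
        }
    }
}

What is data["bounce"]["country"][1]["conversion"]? False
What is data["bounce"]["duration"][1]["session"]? "sess_84603"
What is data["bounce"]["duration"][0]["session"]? "sess_25651"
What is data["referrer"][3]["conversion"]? False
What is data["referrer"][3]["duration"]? 529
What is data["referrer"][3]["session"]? "sess_88905"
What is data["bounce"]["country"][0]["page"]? 59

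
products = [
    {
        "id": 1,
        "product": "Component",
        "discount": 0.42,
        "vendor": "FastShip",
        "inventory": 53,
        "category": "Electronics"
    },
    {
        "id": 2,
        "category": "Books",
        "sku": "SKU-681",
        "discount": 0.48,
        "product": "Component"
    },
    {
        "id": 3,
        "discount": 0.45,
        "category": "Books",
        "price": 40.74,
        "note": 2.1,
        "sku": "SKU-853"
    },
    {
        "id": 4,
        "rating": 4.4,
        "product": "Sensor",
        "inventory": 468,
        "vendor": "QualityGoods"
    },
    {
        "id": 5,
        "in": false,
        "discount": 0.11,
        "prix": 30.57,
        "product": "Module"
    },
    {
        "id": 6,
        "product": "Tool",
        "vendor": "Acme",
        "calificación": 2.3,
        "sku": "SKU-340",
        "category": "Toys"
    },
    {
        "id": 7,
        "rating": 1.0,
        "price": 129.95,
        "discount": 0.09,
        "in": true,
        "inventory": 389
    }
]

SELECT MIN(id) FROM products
1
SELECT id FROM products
[1, 2, 3, 4, 5, 6, 7]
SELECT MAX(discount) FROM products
0.48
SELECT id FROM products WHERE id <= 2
[1, 2]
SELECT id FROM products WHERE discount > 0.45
[2]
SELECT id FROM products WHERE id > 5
[6, 7]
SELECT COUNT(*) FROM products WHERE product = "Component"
2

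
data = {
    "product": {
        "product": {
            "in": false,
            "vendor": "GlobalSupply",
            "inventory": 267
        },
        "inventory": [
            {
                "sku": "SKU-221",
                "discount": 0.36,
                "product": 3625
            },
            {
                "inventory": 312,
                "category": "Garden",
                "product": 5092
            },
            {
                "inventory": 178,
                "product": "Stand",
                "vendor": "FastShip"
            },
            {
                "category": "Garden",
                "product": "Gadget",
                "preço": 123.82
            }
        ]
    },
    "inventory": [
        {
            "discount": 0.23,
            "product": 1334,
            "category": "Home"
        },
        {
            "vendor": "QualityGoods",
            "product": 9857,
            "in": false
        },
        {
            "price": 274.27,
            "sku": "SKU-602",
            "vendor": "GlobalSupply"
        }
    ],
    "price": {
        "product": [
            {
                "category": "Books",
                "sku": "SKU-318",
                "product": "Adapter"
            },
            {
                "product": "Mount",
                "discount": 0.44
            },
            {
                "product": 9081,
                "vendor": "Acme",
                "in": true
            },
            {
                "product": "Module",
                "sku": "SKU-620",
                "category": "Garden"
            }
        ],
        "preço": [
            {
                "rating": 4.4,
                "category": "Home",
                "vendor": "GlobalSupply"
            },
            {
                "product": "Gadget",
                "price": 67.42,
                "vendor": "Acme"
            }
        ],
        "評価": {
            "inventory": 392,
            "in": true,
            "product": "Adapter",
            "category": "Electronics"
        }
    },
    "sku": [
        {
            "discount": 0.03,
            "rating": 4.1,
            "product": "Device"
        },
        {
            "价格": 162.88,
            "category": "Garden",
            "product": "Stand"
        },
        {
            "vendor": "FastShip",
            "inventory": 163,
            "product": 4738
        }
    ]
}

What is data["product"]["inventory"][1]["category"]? "Garden"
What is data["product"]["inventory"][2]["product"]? "Stand"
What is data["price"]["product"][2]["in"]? True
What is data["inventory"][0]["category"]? "Home"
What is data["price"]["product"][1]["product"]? "Mount"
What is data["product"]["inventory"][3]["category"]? "Garden"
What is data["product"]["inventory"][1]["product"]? 5092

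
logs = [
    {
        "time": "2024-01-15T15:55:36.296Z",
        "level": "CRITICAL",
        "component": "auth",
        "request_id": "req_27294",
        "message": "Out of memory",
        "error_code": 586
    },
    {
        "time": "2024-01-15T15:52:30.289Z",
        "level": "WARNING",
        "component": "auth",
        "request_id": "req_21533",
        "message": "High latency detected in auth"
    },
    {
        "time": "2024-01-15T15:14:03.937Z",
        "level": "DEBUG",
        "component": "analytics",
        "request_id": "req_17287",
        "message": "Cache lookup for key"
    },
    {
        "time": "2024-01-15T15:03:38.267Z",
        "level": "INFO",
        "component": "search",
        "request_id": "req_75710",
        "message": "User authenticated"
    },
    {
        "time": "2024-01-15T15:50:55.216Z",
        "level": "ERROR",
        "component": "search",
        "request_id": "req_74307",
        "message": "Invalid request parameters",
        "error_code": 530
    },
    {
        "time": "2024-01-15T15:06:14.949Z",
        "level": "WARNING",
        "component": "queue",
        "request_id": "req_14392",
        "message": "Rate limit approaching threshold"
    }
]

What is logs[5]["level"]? "WARNING"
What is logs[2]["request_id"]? "req_17287"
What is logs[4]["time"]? "2024-01-15T15:50:55.216Z"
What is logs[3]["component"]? "search"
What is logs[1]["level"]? "WARNING"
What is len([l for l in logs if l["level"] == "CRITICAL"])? 1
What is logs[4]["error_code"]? 530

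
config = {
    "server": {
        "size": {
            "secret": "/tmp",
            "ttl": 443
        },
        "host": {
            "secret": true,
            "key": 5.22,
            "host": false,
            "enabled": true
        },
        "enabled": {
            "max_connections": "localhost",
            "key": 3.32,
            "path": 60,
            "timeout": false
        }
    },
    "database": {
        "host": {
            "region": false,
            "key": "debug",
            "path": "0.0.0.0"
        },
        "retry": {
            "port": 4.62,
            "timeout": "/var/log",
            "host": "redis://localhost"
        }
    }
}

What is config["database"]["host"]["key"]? "debug"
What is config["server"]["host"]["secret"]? True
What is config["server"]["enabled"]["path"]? 60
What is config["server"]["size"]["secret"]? "/tmp"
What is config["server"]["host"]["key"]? 5.22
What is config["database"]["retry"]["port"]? 4.62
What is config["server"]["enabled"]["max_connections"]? "localhost"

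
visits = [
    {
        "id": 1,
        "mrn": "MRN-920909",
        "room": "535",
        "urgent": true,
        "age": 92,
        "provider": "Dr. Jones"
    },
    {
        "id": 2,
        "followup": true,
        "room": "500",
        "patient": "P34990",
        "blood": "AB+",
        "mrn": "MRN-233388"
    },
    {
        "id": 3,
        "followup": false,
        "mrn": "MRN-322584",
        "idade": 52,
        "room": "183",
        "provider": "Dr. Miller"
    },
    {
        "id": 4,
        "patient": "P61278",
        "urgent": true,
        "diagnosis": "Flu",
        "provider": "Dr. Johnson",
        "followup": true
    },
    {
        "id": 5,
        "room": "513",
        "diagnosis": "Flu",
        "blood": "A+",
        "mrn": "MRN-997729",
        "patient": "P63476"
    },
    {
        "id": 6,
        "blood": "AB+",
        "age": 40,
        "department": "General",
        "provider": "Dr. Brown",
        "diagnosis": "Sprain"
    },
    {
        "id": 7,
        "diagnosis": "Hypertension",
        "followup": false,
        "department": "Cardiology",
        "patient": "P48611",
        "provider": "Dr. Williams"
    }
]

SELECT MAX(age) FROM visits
92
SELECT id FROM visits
[1, 2, 3, 4, 5, 6, 7]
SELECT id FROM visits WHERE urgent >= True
[1, 4]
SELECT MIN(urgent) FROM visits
True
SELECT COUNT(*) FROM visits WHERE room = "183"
1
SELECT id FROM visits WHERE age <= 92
[1, 6]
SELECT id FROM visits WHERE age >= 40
[1, 6]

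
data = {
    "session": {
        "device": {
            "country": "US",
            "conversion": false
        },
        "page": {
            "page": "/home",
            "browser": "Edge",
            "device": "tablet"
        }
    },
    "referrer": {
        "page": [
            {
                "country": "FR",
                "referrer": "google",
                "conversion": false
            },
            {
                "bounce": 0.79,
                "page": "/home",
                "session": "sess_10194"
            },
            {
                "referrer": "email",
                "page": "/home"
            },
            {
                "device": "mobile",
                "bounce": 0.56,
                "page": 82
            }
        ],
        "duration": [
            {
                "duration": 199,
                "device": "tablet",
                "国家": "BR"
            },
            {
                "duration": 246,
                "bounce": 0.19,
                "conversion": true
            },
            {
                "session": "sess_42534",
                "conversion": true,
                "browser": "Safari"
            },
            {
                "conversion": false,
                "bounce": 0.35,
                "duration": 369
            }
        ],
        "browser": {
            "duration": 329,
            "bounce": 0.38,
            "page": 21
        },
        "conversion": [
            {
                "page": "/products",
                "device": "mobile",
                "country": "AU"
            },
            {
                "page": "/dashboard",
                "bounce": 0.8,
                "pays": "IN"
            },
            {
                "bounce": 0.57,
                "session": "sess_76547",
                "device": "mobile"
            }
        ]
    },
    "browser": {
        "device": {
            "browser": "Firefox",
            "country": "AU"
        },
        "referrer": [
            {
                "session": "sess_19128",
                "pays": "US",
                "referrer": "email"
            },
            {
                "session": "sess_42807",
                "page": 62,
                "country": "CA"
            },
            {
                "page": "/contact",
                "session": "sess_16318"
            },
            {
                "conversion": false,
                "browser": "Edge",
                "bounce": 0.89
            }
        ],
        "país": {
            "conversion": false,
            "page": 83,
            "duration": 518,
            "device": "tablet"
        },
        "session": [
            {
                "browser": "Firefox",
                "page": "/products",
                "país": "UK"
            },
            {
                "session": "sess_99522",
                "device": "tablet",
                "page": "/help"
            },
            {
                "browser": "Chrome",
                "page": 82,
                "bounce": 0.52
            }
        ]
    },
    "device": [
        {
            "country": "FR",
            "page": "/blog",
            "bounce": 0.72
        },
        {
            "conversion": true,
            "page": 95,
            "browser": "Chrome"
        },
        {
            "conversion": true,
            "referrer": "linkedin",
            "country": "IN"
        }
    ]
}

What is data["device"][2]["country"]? "IN"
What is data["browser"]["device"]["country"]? "AU"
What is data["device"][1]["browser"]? "Chrome"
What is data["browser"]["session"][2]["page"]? 82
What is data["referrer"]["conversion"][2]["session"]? "sess_76547"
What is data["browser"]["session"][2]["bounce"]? 0.52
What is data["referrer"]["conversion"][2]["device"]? "mobile"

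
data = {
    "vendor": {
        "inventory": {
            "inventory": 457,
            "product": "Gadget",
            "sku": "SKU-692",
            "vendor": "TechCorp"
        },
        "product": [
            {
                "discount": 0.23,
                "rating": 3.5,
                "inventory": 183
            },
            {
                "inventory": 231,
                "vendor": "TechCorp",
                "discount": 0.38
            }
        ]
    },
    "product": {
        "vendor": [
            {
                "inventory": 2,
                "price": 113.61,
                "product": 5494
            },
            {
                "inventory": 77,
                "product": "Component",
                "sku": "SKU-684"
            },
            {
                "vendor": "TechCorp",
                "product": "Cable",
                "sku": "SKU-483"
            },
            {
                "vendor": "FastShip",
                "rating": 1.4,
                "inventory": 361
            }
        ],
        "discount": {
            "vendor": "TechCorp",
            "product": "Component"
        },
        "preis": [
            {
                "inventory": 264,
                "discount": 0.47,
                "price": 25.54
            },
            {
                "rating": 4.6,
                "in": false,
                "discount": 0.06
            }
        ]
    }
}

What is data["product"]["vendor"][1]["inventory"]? 77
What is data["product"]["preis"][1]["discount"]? 0.06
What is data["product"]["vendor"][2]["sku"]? "SKU-483"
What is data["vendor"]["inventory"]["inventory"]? 457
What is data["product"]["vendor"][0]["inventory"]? 2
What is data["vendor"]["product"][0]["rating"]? 3.5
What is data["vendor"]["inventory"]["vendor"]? "TechCorp"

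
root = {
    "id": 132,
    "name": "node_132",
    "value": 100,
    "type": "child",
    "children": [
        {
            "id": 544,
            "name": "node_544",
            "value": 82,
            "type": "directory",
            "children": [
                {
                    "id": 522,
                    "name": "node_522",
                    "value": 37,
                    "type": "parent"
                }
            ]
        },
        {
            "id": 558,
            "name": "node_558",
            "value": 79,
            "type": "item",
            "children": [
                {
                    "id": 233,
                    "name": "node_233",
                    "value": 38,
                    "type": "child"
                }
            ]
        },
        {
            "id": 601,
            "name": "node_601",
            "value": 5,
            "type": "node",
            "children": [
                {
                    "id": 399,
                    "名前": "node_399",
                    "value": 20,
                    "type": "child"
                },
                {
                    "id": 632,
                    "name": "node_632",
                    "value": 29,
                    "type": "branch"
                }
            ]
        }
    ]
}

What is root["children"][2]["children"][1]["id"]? 632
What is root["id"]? 132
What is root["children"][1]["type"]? "item"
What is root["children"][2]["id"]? 601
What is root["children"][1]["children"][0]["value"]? 38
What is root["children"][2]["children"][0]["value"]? 20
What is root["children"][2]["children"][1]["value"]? 29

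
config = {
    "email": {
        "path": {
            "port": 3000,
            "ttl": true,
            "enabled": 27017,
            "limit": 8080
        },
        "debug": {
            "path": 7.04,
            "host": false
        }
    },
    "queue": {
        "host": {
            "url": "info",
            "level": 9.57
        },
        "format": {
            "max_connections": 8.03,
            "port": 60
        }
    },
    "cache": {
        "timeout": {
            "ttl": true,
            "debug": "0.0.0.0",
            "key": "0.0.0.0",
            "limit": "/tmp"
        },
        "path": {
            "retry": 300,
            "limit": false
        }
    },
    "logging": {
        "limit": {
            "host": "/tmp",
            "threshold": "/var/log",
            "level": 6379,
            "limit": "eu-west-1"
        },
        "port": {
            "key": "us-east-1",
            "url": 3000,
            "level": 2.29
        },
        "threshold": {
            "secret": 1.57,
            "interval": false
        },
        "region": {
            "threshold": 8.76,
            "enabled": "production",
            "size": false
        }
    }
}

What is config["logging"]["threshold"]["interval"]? False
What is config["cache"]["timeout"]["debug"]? "0.0.0.0"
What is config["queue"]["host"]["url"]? "info"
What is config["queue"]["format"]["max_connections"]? 8.03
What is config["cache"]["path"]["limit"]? False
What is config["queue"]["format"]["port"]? 60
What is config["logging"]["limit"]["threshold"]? "/var/log"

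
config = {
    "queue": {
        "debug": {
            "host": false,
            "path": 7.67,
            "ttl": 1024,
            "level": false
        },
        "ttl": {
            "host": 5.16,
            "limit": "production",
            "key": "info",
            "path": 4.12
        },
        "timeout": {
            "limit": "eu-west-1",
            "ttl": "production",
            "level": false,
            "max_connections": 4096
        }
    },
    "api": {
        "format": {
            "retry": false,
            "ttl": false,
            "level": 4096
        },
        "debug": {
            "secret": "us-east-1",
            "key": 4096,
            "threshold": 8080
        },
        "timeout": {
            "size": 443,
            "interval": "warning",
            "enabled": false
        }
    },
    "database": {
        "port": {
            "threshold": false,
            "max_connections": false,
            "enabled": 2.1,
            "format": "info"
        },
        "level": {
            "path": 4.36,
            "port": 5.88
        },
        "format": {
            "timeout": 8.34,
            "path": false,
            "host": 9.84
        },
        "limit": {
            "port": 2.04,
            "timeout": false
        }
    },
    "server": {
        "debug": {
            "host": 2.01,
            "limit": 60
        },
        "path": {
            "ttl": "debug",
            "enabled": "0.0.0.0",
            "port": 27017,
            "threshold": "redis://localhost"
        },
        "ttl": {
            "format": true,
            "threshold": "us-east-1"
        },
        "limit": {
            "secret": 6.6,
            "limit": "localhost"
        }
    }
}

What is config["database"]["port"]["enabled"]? 2.1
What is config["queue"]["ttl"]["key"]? "info"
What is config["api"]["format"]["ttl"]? False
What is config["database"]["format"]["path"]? False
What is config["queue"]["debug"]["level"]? False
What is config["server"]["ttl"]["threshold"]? "us-east-1"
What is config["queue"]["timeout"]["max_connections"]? 4096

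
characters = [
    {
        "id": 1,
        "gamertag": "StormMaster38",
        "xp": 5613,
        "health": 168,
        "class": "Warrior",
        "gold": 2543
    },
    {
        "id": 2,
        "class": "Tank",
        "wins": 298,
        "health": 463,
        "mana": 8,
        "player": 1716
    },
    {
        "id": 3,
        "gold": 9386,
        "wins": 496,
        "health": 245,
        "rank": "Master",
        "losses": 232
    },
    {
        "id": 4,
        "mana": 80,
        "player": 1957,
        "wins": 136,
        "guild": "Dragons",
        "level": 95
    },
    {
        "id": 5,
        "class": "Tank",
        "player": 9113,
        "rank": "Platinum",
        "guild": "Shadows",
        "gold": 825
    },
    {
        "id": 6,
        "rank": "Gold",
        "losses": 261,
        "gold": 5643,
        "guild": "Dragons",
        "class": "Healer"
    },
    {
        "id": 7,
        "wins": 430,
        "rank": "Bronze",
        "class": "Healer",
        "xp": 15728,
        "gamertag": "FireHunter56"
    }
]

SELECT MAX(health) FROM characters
463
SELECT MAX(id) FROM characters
7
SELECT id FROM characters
[1, 2, 3, 4, 5, 6, 7]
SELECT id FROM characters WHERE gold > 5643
[3]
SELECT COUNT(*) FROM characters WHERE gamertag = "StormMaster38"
1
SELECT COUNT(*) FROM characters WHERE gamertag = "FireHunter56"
1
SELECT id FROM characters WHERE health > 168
[2, 3]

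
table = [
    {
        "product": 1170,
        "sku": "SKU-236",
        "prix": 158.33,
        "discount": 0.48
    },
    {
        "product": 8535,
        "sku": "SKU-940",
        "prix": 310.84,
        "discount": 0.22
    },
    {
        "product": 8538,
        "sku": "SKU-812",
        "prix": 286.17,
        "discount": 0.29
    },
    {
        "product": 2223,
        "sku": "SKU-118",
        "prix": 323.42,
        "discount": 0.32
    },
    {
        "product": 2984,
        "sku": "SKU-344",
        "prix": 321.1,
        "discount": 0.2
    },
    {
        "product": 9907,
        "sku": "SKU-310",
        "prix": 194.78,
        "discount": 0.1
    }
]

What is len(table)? 6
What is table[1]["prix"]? 310.84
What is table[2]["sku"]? "SKU-812"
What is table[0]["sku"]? "SKU-236"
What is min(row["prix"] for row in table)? 158.33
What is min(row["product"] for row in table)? 1170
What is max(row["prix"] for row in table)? 323.42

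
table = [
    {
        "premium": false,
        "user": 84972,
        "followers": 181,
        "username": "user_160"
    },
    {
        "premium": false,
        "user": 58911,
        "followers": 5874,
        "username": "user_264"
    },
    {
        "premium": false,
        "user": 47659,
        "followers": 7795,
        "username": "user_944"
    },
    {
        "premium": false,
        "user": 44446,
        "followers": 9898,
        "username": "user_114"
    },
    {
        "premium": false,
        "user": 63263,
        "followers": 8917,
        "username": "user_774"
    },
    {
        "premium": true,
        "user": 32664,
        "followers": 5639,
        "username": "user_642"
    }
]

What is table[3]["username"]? "user_114"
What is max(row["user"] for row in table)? 84972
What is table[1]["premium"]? False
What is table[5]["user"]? 32664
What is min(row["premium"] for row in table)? False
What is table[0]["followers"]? 181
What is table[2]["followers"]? 7795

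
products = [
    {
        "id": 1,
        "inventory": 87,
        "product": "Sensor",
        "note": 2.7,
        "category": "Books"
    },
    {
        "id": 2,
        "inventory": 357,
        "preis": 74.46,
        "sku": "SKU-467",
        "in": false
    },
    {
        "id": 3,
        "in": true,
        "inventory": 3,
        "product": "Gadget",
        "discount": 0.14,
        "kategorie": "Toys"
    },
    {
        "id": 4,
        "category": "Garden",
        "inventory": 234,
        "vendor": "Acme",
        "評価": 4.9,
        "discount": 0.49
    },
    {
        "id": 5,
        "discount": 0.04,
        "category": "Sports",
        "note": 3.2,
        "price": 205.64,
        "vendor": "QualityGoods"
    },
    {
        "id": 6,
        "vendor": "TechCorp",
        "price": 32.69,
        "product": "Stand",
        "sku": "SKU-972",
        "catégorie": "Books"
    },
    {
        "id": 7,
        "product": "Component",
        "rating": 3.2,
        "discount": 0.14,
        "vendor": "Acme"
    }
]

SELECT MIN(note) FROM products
2.7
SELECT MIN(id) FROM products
1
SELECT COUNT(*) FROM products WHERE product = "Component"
1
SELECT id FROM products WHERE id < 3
[1, 2]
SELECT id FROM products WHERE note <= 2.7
[1]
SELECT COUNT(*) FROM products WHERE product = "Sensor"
1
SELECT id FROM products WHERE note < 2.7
[]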